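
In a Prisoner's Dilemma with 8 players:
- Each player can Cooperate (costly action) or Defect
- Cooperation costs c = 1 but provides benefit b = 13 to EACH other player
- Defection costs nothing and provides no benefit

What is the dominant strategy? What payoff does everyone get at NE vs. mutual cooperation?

Dominant: Defect; NE payoff = 0; Coop payoff = 90

Work:
Defect dominates (saves cost c = 1, benefit to others is external)
NE: All defect → everyone gets 0
If all cooperate: each receives (7)×13 - 1 = 90
Social dilemma: 90 > 0 but NE gives 0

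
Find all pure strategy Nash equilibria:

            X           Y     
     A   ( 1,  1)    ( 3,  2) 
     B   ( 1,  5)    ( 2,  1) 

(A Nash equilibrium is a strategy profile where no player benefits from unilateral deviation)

Nash equilibrium: (A, Y), (B, X)

Work:
Best responses:
  P1 vs X: payoffs [1, 1] → best response A/B (payoff 1)
  P1 vs Y: payoffs [3, 2] → best response A (payoff 3)
  P2 vs A: payoffs [1, 2] → best response Y (payoff 2)
  P2 vs B: payoffs [5, 1] → best response X (payoff 5)
Mutual best responses: (A,Y), (B,X) → Nash equilibria.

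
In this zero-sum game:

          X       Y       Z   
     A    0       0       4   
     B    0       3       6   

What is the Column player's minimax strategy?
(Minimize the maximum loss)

Column should play X, value = 0

Work:
Column player minimizes Row's maximum payoff:
Column X: max payoff to Row = 0
Column Y: max payoff to Row = 3
Column Z: max payoff to Row = 6
Minimum is 0, achieved by column X.
Minimax strategy: X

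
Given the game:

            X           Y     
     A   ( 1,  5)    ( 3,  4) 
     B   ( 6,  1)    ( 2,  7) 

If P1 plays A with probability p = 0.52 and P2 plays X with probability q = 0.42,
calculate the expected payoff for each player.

E[P1] = 2.8896, E[P2] = 4.4488

Work:
E[P1] = p·q·π₁(A,X) + p·(1-q)·π₁(A,Y) + (1-p)·q·π₁(B,X) + (1-p)·(1-q)·π₁(B,Y)
= 0.52·0.42·1 + 0.52·0.58·3 + 0.48·0.42·6 + 0.48·0.58·2
= 2.8896

E[P2] = 4.4488 (similar calculation)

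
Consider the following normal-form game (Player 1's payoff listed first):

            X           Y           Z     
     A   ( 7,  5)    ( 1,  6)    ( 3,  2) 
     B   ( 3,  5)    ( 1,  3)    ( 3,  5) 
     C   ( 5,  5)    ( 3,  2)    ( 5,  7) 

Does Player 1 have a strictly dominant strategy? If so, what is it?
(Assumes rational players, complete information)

No strictly dominant strategy exists for Player 1

Work:
A strategy strictly dominates another if it gives a strictly higher payoff against every opponent action. Compare each pair of P1's strategies column-by-column:
  A vs B: [7 vs 3, 1 vs 1, 3 vs 3] → A does not strictly dominate B (column Y: 1 ≤ 1)
  A vs C: [7 vs 5, 1 vs 3, 3 vs 5] → A does not strictly dominate C (column Y: 1 ≤ 3)
  B vs A: [3 vs 7, 1 vs 1, 3 vs 3] → B does not strictly dominate A (column X: 3 ≤ 7)
  B vs C: [3 vs 5, 1 vs 3, 3 vs 5] → B does not strictly dominate C (column X: 3 ≤ 5)
  C vs A: [5 vs 7, 3 vs 1, 5 vs 3] → C does not strictly dominate A (column X: 5 ≤ 7)
  C vs B: [5 vs 3, 3 vs 1, 5 vs 3] → C strictly dominates B
No single strategy strictly dominates all others → no strictly dominant strategy.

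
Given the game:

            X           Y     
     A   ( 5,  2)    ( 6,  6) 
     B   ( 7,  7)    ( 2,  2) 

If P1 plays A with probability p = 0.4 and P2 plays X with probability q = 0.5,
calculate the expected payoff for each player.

E[P1] = 4.9, E[P2] = 4.3

Work:
E[P1] = p·q·π₁(A,X) + p·(1-q)·π₁(A,Y) + (1-p)·q·π₁(B,X) + (1-p)·(1-q)·π₁(B,Y)
= 0.4·0.5·5 + 0.4·0.5·6 + 0.6·0.5·7 + 0.6·0.5·2
= 4.9

E[P2] = 4.3 (similar calculation)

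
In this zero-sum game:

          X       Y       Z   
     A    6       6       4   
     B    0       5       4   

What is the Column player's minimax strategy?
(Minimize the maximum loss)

Column should play Z, value = 4

Work:
Column player minimizes Row's maximum payoff:
Column X: max payoff to Row = 6
Column Y: max payoff to Row = 6
Column Z: max payoff to Row = 4
Minimum is 4, achieved by column Z.
Minimax strategy: Z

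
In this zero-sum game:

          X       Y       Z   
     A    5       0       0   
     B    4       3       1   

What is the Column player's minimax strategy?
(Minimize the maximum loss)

Column should play Z, value = 1

Work:
Column player minimizes Row's maximum payoff:
Column X: max payoff to Row = 5
Column Y: max payoff to Row = 3
Column Z: max payoff to Row = 1
Minimum is 1, achieved by column Z.
Minimax strategy: Z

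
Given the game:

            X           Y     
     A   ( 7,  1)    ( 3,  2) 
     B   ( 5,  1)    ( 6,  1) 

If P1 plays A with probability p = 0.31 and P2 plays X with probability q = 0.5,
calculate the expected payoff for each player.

E[P1] = 5.345, E[P2] = 1.155

Work:
E[P1] = p·q·π₁(A,X) + p·(1-q)·π₁(A,Y) + (1-p)·q·π₁(B,X) + (1-p)·(1-q)·π₁(B,Y)
= 0.31·0.5·7 + 0.31·0.5·3 + 0.69·0.5·5 + 0.69·0.5·6
= 5.345

E[P2] = 1.155 (similar calculation)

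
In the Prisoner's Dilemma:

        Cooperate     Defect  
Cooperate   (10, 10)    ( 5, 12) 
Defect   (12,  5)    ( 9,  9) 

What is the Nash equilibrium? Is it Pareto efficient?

(Defect, Defect) is NE; not Pareto efficient

Work:
Defect dominates Cooperate for both players:
If P2 cooperates: Defect (12) > Cooperate (10)
If P2 defects: Defect (9) > Cooperate (5)
NE: (Defect, Defect) with payoff (9, 9)
But (Cooperate, Cooperate) = (10, 10) Pareto dominates (9, 9)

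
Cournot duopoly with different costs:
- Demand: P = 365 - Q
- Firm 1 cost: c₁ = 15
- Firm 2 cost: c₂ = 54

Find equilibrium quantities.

q₁* = 129.67, q₂* = 90.67

Work:
Reaction: q₁ = (365 - 15 - q₂)/2
Reaction: q₂ = (365 - 54 - q₁)/2
Solve simultaneously:
q₁* = (365 - 2×15 + 54)/3 = 129.67
q₂* = (365 - 2×54 + 15)/3 = 90.67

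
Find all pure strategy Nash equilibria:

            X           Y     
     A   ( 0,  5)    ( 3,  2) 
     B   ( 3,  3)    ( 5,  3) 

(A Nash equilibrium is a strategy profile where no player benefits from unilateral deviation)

Nash equilibrium: (B, X), (B, Y)

Work:
Best responses:
  P1 vs X: payoffs [0, 3] → best response B (payoff 3)
  P1 vs Y: payoffs [3, 5] → best response B (payoff 5)
  P2 vs A: payoffs [5, 2] → best response X (payoff 5)
  P2 vs B: payoffs [3, 3] → best response X/Y (payoff 3)
Mutual best responses: (B,X), (B,Y) → Nash equilibria.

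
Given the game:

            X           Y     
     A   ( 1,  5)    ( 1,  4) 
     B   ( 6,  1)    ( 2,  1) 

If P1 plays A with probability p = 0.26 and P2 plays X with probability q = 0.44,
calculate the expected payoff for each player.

E[P1] = 3.0424, E[P2] = 1.8944

Work:
E[P1] = p·q·π₁(A,X) + p·(1-q)·π₁(A,Y) + (1-p)·q·π₁(B,X) + (1-p)·(1-q)·π₁(B,Y)
= 0.26·0.44·1 + 0.26·0.56·1 + 0.74·0.44·6 + 0.74·0.56·2
= 3.0424

E[P2] = 1.8944 (similar calculation)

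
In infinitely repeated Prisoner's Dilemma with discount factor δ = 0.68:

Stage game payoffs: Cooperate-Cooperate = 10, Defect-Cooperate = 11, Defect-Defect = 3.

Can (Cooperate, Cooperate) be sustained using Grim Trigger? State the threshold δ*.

δ* = 0.125; since δ = 0.68 ≥ 0.125, cooperation can be sustained

Work:
For Grim Trigger:
Cooperate forever: 10/(1-δ)
Defect then punished: 11 + 3·δ/(1-δ)
Need: 10/(1-δ) ≥ 11 + 3·δ/(1-δ)
Solving: δ ≥ (T-R)/(T-P) = (11-10)/(11-3) = 0.125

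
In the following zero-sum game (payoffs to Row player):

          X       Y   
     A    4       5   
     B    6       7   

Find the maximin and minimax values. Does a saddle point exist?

Maximin = 6, Minimax = 6, Saddle: True

Work:
Row minimums: [4, 6] → maximin = 6
Column maximums: [6, 7] → minimax = 6
Saddle point exists! Game value = 6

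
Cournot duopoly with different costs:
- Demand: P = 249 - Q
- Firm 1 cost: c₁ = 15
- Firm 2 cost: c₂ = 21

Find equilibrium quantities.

q₁* = 80.0, q₂* = 74.0

Work:
Reaction: q₁ = (249 - 15 - q₂)/2
Reaction: q₂ = (249 - 21 - q₁)/2
Solve simultaneously:
q₁* = (249 - 2×15 + 21)/3 = 80.0
q₂* = (249 - 2×21 + 15)/3 = 74.0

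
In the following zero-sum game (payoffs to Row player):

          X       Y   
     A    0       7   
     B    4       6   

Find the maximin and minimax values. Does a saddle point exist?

Maximin = 4, Minimax = 4, Saddle: True

Work:
Row minimums: [0, 4] → maximin = 4
Column maximums: [4, 7] → minimax = 4
Saddle point exists! Game value = 4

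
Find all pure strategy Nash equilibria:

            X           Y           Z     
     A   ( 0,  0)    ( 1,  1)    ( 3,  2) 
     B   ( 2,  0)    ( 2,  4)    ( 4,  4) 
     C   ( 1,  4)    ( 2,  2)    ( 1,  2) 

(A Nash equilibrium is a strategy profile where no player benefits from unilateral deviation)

Nash equilibrium: (B, Y), (B, Z)

Work:
Best responses:
  P1 vs X: payoffs [0, 2, 1] → best response B (payoff 2)
  P1 vs Y: payoffs [1, 2, 2] → best response B/C (payoff 2)
  P1 vs Z: payoffs [3, 4, 1] → best response B (payoff 4)
  P2 vs A: payoffs [0, 1, 2] → best response Z (payoff 2)
  P2 vs B: payoffs [0, 4, 4] → best response Y/Z (payoff 4)
  P2 vs C: payoffs [4, 2, 2] → best response X (payoff 4)
Mutual best responses: (B,Y), (B,Z) → Nash equilibria.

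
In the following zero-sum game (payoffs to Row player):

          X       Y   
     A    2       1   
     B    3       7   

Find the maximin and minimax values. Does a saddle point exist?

Maximin = 3, Minimax = 3, Saddle: True

Work:
Row minimums: [1, 3] → maximin = 3
Column maximums: [3, 7] → minimax = 3
Saddle point exists! Game value = 3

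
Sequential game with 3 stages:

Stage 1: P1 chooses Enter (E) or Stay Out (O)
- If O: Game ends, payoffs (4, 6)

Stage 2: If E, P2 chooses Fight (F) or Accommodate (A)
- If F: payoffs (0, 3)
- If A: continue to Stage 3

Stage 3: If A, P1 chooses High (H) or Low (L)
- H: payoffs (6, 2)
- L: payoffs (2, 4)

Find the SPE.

SPE: (O, F, H); Outcome (4, 6)

Work:
Stage 3: P1 chooses H (6 vs 2)
Stage 2: P2: F->3, A->2 (anticipating H). Choose F
Stage 1: P1: O->4, E->0 (anticipating F, H). Choose O
SPE path: O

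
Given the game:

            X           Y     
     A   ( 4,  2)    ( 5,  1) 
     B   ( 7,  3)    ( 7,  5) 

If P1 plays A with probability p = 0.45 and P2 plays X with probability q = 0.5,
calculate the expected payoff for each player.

E[P1] = 5.875, E[P2] = 2.875

Work:
E[P1] = p·q·π₁(A,X) + p·(1-q)·π₁(A,Y) + (1-p)·q·π₁(B,X) + (1-p)·(1-q)·π₁(B,Y)
= 0.45·0.5·4 + 0.45·0.5·5 + 0.55·0.5·7 + 0.55·0.5·7
= 5.875

E[P2] = 2.875 (similar calculation)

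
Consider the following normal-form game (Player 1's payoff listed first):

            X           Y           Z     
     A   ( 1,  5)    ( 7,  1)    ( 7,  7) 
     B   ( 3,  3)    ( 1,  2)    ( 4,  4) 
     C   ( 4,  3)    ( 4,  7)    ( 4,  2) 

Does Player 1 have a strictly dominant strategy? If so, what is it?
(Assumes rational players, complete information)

No strictly dominant strategy exists for Player 1

Work:
A strategy strictly dominates another if it gives a strictly higher payoff against every opponent action. Compare each pair of P1's strategies column-by-column:
  A vs B: [1 vs 3, 7 vs 1, 7 vs 4] → A does not strictly dominate B (column X: 1 ≤ 3)
  A vs C: [1 vs 4, 7 vs 4, 7 vs 4] → A does not strictly dominate C (column X: 1 ≤ 4)
  B vs A: [3 vs 1, 1 vs 7, 4 vs 7] → B does not strictly dominate A (column Y: 1 ≤ 7)
  B vs C: [3 vs 4, 1 vs 4, 4 vs 4] → B does not strictly dominate C (column X: 3 ≤ 4)
  C vs A: [4 vs 1, 4 vs 7, 4 vs 7] → C does not strictly dominate A (column Y: 4 ≤ 7)
  C vs B: [4 vs 3, 4 vs 1, 4 vs 4] → C does not strictly dominate B (column Z: 4 ≤ 4)
No single strategy strictly dominates all others → no strictly dominant strategy.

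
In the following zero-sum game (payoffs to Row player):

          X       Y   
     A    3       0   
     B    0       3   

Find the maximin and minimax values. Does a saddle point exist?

Maximin = 0, Minimax = 3, Saddle: False

Work:
Row minimums: [0, 0] → maximin = 0
Column maximums: [3, 3] → minimax = 3
No saddle point (maximin ≠ minimax). Mixed strategy needed.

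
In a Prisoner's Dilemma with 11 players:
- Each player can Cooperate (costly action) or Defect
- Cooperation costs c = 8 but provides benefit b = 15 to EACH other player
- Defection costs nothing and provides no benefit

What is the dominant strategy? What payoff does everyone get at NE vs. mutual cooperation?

Dominant: Defect; NE payoff = 0; Coop payoff = 142

Work:
Defect dominates (saves cost c = 8, benefit to others is external)
NE: All defect → everyone gets 0
If all cooperate: each receives (10)×15 - 8 = 142
Social dilemma: 142 > 0 but NE gives 0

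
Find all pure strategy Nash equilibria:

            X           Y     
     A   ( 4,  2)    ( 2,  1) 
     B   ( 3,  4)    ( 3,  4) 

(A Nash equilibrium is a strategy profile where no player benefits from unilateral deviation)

Nash equilibrium: (A, X), (B, Y)

Work:
Best responses:
  P1 vs X: payoffs [4, 3] → best response A (payoff 4)
  P1 vs Y: payoffs [2, 3] → best response B (payoff 3)
  P2 vs A: payoffs [2, 1] → best response X (payoff 2)
  P2 vs B: payoffs [4, 4] → best response X/Y (payoff 4)
Mutual best responses: (A,X), (B,Y) → Nash equilibria.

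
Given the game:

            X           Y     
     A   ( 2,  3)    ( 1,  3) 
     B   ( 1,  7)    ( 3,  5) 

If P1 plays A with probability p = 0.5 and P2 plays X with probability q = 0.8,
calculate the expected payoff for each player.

E[P1] = 1.6, E[P2] = 4.8

Work:
E[P1] = p·q·π₁(A,X) + p·(1-q)·π₁(A,Y) + (1-p)·q·π₁(B,X) + (1-p)·(1-q)·π₁(B,Y)
= 0.5·0.8·2 + 0.5·0.2·1 + 0.5·0.8·1 + 0.5·0.2·3
= 1.6

E[P2] = 4.8 (similar calculation)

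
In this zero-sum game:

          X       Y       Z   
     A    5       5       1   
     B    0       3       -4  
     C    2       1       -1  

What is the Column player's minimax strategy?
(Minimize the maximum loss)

Column should play Z, value = 1

Work:
Column player minimizes Row's maximum payoff:
Column X: max payoff to Row = 5
Column Y: max payoff to Row = 5
Column Z: max payoff to Row = 1
Minimum is 1, achieved by column Z.
Minimax strategy: Z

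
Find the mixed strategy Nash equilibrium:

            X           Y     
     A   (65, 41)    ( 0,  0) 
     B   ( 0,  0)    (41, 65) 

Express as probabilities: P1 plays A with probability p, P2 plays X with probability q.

p = 0.6132, q = 0.3868

Work:
Find probabilities that make opponent indifferent:
P2 chooses q to make P1 indifferent between A and B
P1 chooses p to make P2 indifferent between X and Y
Mixed NE: P1 plays (A: 0.6132, B: 0.3868), P2 plays (X: 0.3868, Y: 0.6132)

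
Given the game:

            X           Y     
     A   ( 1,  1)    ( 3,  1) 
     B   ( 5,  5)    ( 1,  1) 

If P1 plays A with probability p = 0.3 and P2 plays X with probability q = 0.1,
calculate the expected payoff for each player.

E[P1] = 1.82, E[P2] = 1.28

Work:
E[P1] = p·q·π₁(A,X) + p·(1-q)·π₁(A,Y) + (1-p)·q·π₁(B,X) + (1-p)·(1-q)·π₁(B,Y)
= 0.3·0.1·1 + 0.3·0.9·3 + 0.7·0.1·5 + 0.7·0.9·1
= 1.82

E[P2] = 1.28 (similar calculation)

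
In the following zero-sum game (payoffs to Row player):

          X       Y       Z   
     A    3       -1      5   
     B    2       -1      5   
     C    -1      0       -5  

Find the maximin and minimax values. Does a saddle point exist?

Maximin = -1, Minimax = 0, Saddle: False

Work:
Row minimums: [-1, -1, -5] → maximin = -1
Column maximums: [3, 0, 5] → minimax = 0
No saddle point (maximin ≠ minimax). Mixed strategy needed.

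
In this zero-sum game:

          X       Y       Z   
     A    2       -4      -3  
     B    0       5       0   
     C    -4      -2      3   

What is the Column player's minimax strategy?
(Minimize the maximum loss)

Column should play X, value = 2

Work:
Column player minimizes Row's maximum payoff:
Column X: max payoff to Row = 2
Column Y: max payoff to Row = 5
Column Z: max payoff to Row = 3
Minimum is 2, achieved by column X.
Minimax strategy: X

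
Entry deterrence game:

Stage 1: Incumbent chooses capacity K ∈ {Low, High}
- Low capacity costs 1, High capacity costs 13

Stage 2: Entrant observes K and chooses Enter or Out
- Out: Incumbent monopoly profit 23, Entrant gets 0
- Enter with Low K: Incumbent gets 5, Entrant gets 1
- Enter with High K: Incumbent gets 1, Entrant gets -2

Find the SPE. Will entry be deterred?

SPE: (High, Enter|Low, Out|High); Entry deterred. Incumbent net profit = 10

Work:
After Low K: Entrant enters (1 > 0)
After High K: Entrant stays out (-2 < 0)
Incumbent: Low → 5−1=4, High → 23−13=10
Incumbent chooses High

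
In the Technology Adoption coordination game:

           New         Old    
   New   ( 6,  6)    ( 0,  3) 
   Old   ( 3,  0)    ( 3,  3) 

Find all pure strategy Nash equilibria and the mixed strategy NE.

Pure NE: (New, New) and (Old, Old); Mixed NE: p = 0.5, q = 0.5

Work:
Check pure NE:
(New, New): (6, 6) - no unilateral deviation beneficial
(Old, Old): (3, 3) - no unilateral deviation beneficial
Mixed NE: P1 plays New with p = 0.5, P2 plays New with q = 0.5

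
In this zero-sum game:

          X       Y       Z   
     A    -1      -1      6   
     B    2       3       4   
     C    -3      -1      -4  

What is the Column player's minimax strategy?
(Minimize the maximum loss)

Column should play X, value = 2

Work:
Column player minimizes Row's maximum payoff:
Column X: max payoff to Row = 2
Column Y: max payoff to Row = 3
Column Z: max payoff to Row = 6
Minimum is 2, achieved by column X.
Minimax strategy: X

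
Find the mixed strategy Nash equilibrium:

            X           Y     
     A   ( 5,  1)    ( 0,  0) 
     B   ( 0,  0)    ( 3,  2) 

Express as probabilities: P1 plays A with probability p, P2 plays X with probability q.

p = 0.6667, q = 0.375

Work:
Find probabilities that make opponent indifferent:
P2 chooses q to make P1 indifferent between A and B
P1 chooses p to make P2 indifferent between X and Y
Mixed NE: P1 plays (A: 0.6667, B: 0.3333), P2 plays (X: 0.375, Y: 0.625)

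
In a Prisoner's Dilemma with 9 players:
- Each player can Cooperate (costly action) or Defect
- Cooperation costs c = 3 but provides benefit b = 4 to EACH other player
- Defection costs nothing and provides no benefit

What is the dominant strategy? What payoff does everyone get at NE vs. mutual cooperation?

Dominant: Defect; NE payoff = 0; Coop payoff = 29

Work:
Defect dominates (saves cost c = 3, benefit to others is external)
NE: All defect → everyone gets 0
If all cooperate: each receives (8)×4 - 3 = 29
Social dilemma: 29 > 0 but NE gives 0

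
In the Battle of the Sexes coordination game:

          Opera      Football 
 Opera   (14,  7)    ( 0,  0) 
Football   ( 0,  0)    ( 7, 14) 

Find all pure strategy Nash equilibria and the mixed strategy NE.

Pure NE: (Opera, Opera) and (Football, Football); Mixed NE: p = 0.6667, q = 0.3333

Work:
Check pure NE:
(Opera, Opera): (14, 7) - no unilateral deviation beneficial
(Football, Football): (7, 14) - no unilateral deviation beneficial
Mixed NE: P1 plays Opera with p = 0.6667, P2 plays Opera with q = 0.3333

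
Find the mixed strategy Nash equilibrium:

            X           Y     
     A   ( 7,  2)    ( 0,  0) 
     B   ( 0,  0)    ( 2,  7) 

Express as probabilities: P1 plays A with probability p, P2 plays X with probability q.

p = 0.7778, q = 0.2222

Work:
Find probabilities that make opponent indifferent:
P2 chooses q to make P1 indifferent between A and B
P1 chooses p to make P2 indifferent between X and Y
Mixed NE: P1 plays (A: 0.7778, B: 0.2222), P2 plays (X: 0.2222, Y: 0.7778)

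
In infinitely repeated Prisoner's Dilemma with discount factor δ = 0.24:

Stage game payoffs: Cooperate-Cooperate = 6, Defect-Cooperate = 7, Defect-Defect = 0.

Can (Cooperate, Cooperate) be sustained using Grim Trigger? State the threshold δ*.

δ* = 0.1429; since δ = 0.24 ≥ 0.1429, cooperation can be sustained

Work:
For Grim Trigger:
Cooperate forever: 6/(1-δ)
Defect then punished: 7 + 0·δ/(1-δ)
Need: 6/(1-δ) ≥ 7 + 0·δ/(1-δ)
Solving: δ ≥ (T-R)/(T-P) = (7-6)/(7-0) = 0.1429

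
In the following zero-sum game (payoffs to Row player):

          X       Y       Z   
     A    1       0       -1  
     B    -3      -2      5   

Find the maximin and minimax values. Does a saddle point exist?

Maximin = -1, Minimax = 0, Saddle: False

Work:
Row minimums: [-1, -3] → maximin = -1
Column maximums: [1, 0, 5] → minimax = 0
No saddle point (maximin ≠ minimax). Mixed strategy needed.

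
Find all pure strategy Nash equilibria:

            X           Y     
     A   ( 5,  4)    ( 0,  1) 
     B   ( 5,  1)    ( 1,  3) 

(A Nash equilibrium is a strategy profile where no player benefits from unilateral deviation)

Nash equilibrium: (A, X), (B, Y)

Work:
Best responses:
  P1 vs X: payoffs [5, 5] → best response A/B (payoff 5)
  P1 vs Y: payoffs [0, 1] → best response B (payoff 1)
  P2 vs A: payoffs [4, 1] → best response X (payoff 4)
  P2 vs B: payoffs [1, 3] → best response Y (payoff 3)
Mutual best responses: (A,X), (B,Y) → Nash equilibria.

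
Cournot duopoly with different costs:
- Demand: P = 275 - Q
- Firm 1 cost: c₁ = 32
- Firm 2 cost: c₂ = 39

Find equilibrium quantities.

q₁* = 83.33, q₂* = 76.33

Work:
Reaction: q₁ = (275 - 32 - q₂)/2
Reaction: q₂ = (275 - 39 - q₁)/2
Solve simultaneously:
q₁* = (275 - 2×32 + 39)/3 = 83.33
q₂* = (275 - 2×39 + 32)/3 = 76.33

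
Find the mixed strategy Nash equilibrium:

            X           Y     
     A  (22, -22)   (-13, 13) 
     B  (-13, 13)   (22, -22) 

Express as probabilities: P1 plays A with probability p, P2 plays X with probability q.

p = 0.5, q = 0.5

Work:
Find probabilities that make opponent indifferent:
P2 chooses q to make P1 indifferent between A and B
P1 chooses p to make P2 indifferent between X and Y
Mixed NE: P1 plays (A: 0.5, B: 0.5), P2 plays (X: 0.5, Y: 0.5)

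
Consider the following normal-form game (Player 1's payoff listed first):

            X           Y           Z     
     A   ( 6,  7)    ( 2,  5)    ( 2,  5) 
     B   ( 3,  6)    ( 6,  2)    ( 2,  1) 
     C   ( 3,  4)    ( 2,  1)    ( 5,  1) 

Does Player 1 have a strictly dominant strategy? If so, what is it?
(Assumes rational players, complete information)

No strictly dominant strategy exists for Player 1

Work:
A strategy strictly dominates another if it gives a strictly higher payoff against every opponent action. Compare each pair of P1's strategies column-by-column:
  A vs B: [6 vs 3, 2 vs 6, 2 vs 2] → A does not strictly dominate B (column Y: 2 ≤ 6)
  A vs C: [6 vs 3, 2 vs 2, 2 vs 5] → A does not strictly dominate C (column Y: 2 ≤ 2)
  B vs A: [3 vs 6, 6 vs 2, 2 vs 2] → B does not strictly dominate A (column X: 3 ≤ 6)
  B vs C: [3 vs 3, 6 vs 2, 2 vs 5] → B does not strictly dominate C (column X: 3 ≤ 3)
  C vs A: [3 vs 6, 2 vs 2, 5 vs 2] → C does not strictly dominate A (column X: 3 ≤ 6)
  C vs B: [3 vs 3, 2 vs 6, 5 vs 2] → C does not strictly dominate B (column X: 3 ≤ 3)
No single strategy strictly dominates all others → no strictly dominant strategy.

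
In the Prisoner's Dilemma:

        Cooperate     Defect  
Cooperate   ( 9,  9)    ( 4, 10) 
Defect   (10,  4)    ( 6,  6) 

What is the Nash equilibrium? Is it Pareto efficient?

(Defect, Defect) is NE; not Pareto efficient

Work:
Defect dominates Cooperate for both players:
If P2 cooperates: Defect (10) > Cooperate (9)
If P2 defects: Defect (6) > Cooperate (4)
NE: (Defect, Defect) with payoff (6, 6)
But (Cooperate, Cooperate) = (9, 9) Pareto dominates (6, 6)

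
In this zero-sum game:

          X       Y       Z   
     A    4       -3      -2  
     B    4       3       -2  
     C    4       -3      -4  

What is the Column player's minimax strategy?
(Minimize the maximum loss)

Column should play Z, value = -2

Work:
Column player minimizes Row's maximum payoff:
Column X: max payoff to Row = 4
Column Y: max payoff to Row = 3
Column Z: max payoff to Row = -2
Minimum is -2, achieved by column Z.
Minimax strategy: Z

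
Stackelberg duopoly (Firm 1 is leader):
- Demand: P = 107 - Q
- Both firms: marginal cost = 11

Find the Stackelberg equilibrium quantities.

q₁* (leader) = 48.0, q₂* (follower) = 24.0

Work:
Follower's reaction: q₂ = (a - c - q₁)/2
Leader substitutes: π₁ = q₁·(a - q₁ - (a-c-q₁)/2 - c)
FOC: q₁* = (107 - 11)/2 = 48.00
Then: q₂* = (107 - 11 - 48.0)/2 = 24.00
Leader has first-mover advantage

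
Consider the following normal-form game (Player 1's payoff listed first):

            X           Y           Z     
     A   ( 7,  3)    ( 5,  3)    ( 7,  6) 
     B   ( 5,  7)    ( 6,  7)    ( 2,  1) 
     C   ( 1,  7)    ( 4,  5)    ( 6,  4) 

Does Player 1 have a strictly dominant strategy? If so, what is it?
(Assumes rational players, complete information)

No strictly dominant strategy exists for Player 1

Work:
A strategy strictly dominates another if it gives a strictly higher payoff against every opponent action. Compare each pair of P1's strategies column-by-column:
  A vs B: [7 vs 5, 5 vs 6, 7 vs 2] → A does not strictly dominate B (column Y: 5 ≤ 6)
  A vs C: [7 vs 1, 5 vs 4, 7 vs 6] → A strictly dominates C
  B vs A: [5 vs 7, 6 vs 5, 2 vs 7] → B does not strictly dominate A (column X: 5 ≤ 7)
  B vs C: [5 vs 1, 6 vs 4, 2 vs 6] → B does not strictly dominate C (column Z: 2 ≤ 6)
  C vs A: [1 vs 7, 4 vs 5, 6 vs 7] → C does not strictly dominate A (column X: 1 ≤ 7)
  C vs B: [1 vs 5, 4 vs 6, 6 vs 2] → C does not strictly dominate B (column X: 1 ≤ 5)
No single strategy strictly dominates all others → no strictly dominant strategy.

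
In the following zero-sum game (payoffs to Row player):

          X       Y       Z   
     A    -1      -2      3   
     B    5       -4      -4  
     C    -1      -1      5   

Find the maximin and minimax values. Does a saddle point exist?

Maximin = -1, Minimax = -1, Saddle: True

Work:
Row minimums: [-2, -4, -1] → maximin = -1
Column maximums: [5, -1, 5] → minimax = -1
Saddle point exists! Game value = -1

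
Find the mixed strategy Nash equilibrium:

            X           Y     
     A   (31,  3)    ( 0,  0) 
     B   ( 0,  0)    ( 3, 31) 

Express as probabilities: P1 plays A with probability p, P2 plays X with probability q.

p = 0.9118, q = 0.0882

Work:
Find probabilities that make opponent indifferent:
P2 chooses q to make P1 indifferent between A and B
P1 chooses p to make P2 indifferent between X and Y
Mixed NE: P1 plays (A: 0.9118, B: 0.0882), P2 plays (X: 0.0882, Y: 0.9118)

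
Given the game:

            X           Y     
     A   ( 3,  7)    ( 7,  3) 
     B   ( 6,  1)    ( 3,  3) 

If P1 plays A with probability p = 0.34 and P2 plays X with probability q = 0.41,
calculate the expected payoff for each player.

E[P1] = 4.6142, E[P2] = 3.0164

Work:
E[P1] = p·q·π₁(A,X) + p·(1-q)·π₁(A,Y) + (1-p)·q·π₁(B,X) + (1-p)·(1-q)·π₁(B,Y)
= 0.34·0.41·3 + 0.34·0.59·7 + 0.66·0.41·6 + 0.66·0.59·3
= 4.6142

E[P2] = 3.0164 (similar calculation)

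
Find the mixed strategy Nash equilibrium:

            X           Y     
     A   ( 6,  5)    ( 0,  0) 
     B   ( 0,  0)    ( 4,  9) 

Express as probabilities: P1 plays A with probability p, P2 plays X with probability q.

p = 0.6429, q = 0.4

Work:
Find probabilities that make opponent indifferent:
P2 chooses q to make P1 indifferent between A and B
P1 chooses p to make P2 indifferent between X and Y
Mixed NE: P1 plays (A: 0.6429, B: 0.3571), P2 plays (X: 0.4, Y: 0.6)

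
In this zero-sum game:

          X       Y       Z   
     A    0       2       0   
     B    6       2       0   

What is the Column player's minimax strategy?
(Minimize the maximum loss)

Column should play Z, value = 0

Work:
Column player minimizes Row's maximum payoff:
Column X: max payoff to Row = 6
Column Y: max payoff to Row = 2
Column Z: max payoff to Row = 0
Minimum is 0, achieved by column Z.
Minimax strategy: Z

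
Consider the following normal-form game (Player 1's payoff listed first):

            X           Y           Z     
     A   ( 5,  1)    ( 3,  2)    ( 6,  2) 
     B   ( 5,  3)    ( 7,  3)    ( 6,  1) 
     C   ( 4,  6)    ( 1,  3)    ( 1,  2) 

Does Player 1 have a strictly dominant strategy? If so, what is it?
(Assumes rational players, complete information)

No strictly dominant strategy exists for Player 1

Work:
A strategy strictly dominates another if it gives a strictly higher payoff against every opponent action. Compare each pair of P1's strategies column-by-column:
  A vs B: [5 vs 5, 3 vs 7, 6 vs 6] → A does not strictly dominate B (column X: 5 ≤ 5)
  A vs C: [5 vs 4, 3 vs 1, 6 vs 1] → A strictly dominates C
  B vs A: [5 vs 5, 7 vs 3, 6 vs 6] → B does not strictly dominate A (column X: 5 ≤ 5)
  B vs C: [5 vs 4, 7 vs 1, 6 vs 1] → B strictly dominates C
  C vs A: [4 vs 5, 1 vs 3, 1 vs 6] → C does not strictly dominate A (column X: 4 ≤ 5)
  C vs B: [4 vs 5, 1 vs 7, 1 vs 6] → C does not strictly dominate B (column X: 4 ≤ 5)
No single strategy strictly dominates all others → no strictly dominant strategy.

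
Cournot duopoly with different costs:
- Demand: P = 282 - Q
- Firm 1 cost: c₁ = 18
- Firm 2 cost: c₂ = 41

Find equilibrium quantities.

q₁* = 95.67, q₂* = 72.67

Work:
Reaction: q₁ = (282 - 18 - q₂)/2
Reaction: q₂ = (282 - 41 - q₁)/2
Solve simultaneously:
q₁* = (282 - 2×18 + 41)/3 = 95.67
q₂* = (282 - 2×41 + 18)/3 = 72.67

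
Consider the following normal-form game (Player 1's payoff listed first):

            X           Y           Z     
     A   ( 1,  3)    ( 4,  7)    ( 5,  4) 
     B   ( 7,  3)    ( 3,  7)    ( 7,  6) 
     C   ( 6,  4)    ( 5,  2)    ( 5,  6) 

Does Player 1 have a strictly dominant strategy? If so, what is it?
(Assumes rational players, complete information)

No strictly dominant strategy exists for Player 1

Work:
A strategy strictly dominates another if it gives a strictly higher payoff against every opponent action. Compare each pair of P1's strategies column-by-column:
  A vs B: [1 vs 7, 4 vs 3, 5 vs 7] → A does not strictly dominate B (column X: 1 ≤ 7)
  A vs C: [1 vs 6, 4 vs 5, 5 vs 5] → A does not strictly dominate C (column X: 1 ≤ 6)
  B vs A: [7 vs 1, 3 vs 4, 7 vs 5] → B does not strictly dominate A (column Y: 3 ≤ 4)
  B vs C: [7 vs 6, 3 vs 5, 7 vs 5] → B does not strictly dominate C (column Y: 3 ≤ 5)
  C vs A: [6 vs 1, 5 vs 4, 5 vs 5] → C does not strictly dominate A (column Z: 5 ≤ 5)
  C vs B: [6 vs 7, 5 vs 3, 5 vs 7] → C does not strictly dominate B (column X: 6 ≤ 7)
No single strategy strictly dominates all others → no strictly dominant strategy.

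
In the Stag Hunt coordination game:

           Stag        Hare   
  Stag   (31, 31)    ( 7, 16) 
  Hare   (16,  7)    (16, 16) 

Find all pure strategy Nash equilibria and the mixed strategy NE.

Pure NE: (Stag, Stag) and (Hare, Hare); Mixed NE: p = 0.375, q = 0.375

Work:
Check pure NE:
(Stag, Stag): (31, 31) - no unilateral deviation beneficial
(Hare, Hare): (16, 16) - no unilateral deviation beneficial
Mixed NE: P1 plays Stag with p = 0.375, P2 plays Stag with q = 0.375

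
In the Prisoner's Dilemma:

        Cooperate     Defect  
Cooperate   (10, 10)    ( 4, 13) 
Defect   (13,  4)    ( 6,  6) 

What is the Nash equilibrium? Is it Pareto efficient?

(Defect, Defect) is NE; not Pareto efficient

Work:
Defect dominates Cooperate for both players:
If P2 cooperates: Defect (13) > Cooperate (10)
If P2 defects: Defect (6) > Cooperate (4)
NE: (Defect, Defect) with payoff (6, 6)
But (Cooperate, Cooperate) = (10, 10) Pareto dominates (6, 6)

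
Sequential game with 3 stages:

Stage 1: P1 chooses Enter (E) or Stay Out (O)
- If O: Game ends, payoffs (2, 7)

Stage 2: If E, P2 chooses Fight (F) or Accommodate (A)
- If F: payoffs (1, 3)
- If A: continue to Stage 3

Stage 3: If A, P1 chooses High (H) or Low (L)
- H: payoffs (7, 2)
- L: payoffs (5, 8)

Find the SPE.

SPE: (O, F, H); Outcome (2, 7)

Work:
Stage 3: P1 chooses H (7 vs 5)
Stage 2: P2: F->3, A->2 (anticipating H). Choose F
Stage 1: P1: O->2, E->1 (anticipating F, H). Choose O
SPE path: O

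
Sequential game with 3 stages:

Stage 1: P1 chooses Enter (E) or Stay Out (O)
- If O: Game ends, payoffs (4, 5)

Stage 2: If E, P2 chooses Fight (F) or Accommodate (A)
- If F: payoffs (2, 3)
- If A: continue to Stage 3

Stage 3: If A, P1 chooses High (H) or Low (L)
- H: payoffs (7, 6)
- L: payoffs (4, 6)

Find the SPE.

SPE: (E, A, H); Outcome (7, 6)

Work:
Stage 3: P1 chooses H (7 vs 4)
Stage 2: P2: F->3, A->6 (anticipating H). Choose A
Stage 1: P1: O->4, E->7 (anticipating A, H). Choose E
SPE path: E -> A -> H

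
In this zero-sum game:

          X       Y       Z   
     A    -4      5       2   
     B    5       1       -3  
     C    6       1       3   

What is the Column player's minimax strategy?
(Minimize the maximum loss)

Column should play Z, value = 3

Work:
Column player minimizes Row's maximum payoff:
Column X: max payoff to Row = 6
Column Y: max payoff to Row = 5
Column Z: max payoff to Row = 3
Minimum is 3, achieved by column Z.
Minimax strategy: Z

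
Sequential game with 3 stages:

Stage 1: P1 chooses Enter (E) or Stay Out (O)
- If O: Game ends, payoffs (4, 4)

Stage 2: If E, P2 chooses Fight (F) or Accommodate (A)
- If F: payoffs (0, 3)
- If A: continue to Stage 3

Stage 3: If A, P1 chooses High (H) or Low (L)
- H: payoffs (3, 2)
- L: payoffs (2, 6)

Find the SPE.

SPE: (O, F, H); Outcome (4, 4)

Work:
Stage 3: P1 chooses H (3 vs 2)
Stage 2: P2: F->3, A->2 (anticipating H). Choose F
Stage 1: P1: O->4, E->0 (anticipating F, H). Choose O
SPE path: O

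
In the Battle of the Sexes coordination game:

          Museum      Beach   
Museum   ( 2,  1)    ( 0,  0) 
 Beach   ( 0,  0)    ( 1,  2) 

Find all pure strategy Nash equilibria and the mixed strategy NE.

Pure NE: (Museum, Museum) and (Beach, Beach); Mixed NE: p = 0.6667, q = 0.3333

Work:
Check pure NE:
(Museum, Museum): (2, 1) - no unilateral deviation beneficial
(Beach, Beach): (1, 2) - no unilateral deviation beneficial
Mixed NE: P1 plays Museum with p = 0.6667, P2 plays Museum with q = 0.3333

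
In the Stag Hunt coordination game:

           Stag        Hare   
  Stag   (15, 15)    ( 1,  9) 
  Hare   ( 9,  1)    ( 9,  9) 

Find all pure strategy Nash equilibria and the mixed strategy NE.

Pure NE: (Stag, Stag) and (Hare, Hare); Mixed NE: p = 0.5714, q = 0.5714

Work:
Check pure NE:
(Stag, Stag): (15, 15) - no unilateral deviation beneficial
(Hare, Hare): (9, 9) - no unilateral deviation beneficial
Mixed NE: P1 plays Stag with p = 0.5714, P2 plays Stag with q = 0.5714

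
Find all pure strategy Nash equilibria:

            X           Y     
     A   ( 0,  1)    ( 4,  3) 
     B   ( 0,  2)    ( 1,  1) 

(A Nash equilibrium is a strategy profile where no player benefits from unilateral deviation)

Nash equilibrium: (A, Y), (B, X)

Work:
Best responses:
  P1 vs X: payoffs [0, 0] → best response A/B (payoff 0)
  P1 vs Y: payoffs [4, 1] → best response A (payoff 4)
  P2 vs A: payoffs [1, 3] → best response Y (payoff 3)
  P2 vs B: payoffs [2, 1] → best response X (payoff 2)
Mutual best responses: (A,Y), (B,X) → Nash equilibria.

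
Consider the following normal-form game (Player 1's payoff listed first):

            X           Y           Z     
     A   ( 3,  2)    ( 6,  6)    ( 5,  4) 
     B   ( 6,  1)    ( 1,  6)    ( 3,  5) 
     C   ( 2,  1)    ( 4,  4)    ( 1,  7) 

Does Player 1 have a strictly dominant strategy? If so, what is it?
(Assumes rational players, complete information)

No strictly dominant strategy exists for Player 1

Work:
A strategy strictly dominates another if it gives a strictly higher payoff against every opponent action. Compare each pair of P1's strategies column-by-column:
  A vs B: [3 vs 6, 6 vs 1, 5 vs 3] → A does not strictly dominate B (column X: 3 ≤ 6)
  A vs C: [3 vs 2, 6 vs 4, 5 vs 1] → A strictly dominates C
  B vs A: [6 vs 3, 1 vs 6, 3 vs 5] → B does not strictly dominate A (column Y: 1 ≤ 6)
  B vs C: [6 vs 2, 1 vs 4, 3 vs 1] → B does not strictly dominate C (column Y: 1 ≤ 4)
  C vs A: [2 vs 3, 4 vs 6, 1 vs 5] → C does not strictly dominate A (column X: 2 ≤ 3)
  C vs B: [2 vs 6, 4 vs 1, 1 vs 3] → C does not strictly dominate B (column X: 2 ≤ 6)
No single strategy strictly dominates all others → no strictly dominant strategy.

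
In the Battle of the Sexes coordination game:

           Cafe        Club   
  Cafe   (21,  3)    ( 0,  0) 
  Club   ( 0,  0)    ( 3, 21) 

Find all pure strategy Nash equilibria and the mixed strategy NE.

Pure NE: (Cafe, Cafe) and (Club, Club); Mixed NE: p = 0.875, q = 0.125

Work:
Check pure NE:
(Cafe, Cafe): (21, 3) - no unilateral deviation beneficial
(Club, Club): (3, 21) - no unilateral deviation beneficial
Mixed NE: P1 plays Cafe with p = 0.875, P2 plays Cafe with q = 0.125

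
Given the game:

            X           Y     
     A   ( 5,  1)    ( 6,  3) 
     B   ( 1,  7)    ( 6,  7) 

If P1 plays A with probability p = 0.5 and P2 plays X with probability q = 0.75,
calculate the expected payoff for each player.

E[P1] = 3.75, E[P2] = 4.25

Work:
E[P1] = p·q·π₁(A,X) + p·(1-q)·π₁(A,Y) + (1-p)·q·π₁(B,X) + (1-p)·(1-q)·π₁(B,Y)
= 0.5·0.75·5 + 0.5·0.25·6 + 0.5·0.75·1 + 0.5·0.25·6
= 3.75

E[P2] = 4.25 (similar calculation)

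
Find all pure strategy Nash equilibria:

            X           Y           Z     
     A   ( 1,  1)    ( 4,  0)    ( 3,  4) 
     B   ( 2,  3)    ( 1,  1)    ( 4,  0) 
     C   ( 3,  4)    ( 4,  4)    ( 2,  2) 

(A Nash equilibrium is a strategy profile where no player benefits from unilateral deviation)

Nash equilibrium: (C, X), (C, Y)

Work:
Best responses:
  P1 vs X: payoffs [1, 2, 3] → best response C (payoff 3)
  P1 vs Y: payoffs [4, 1, 4] → best response A/C (payoff 4)
  P1 vs Z: payoffs [3, 4, 2] → best response B (payoff 4)
  P2 vs A: payoffs [1, 0, 4] → best response Z (payoff 4)
  P2 vs B: payoffs [3, 1, 0] → best response X (payoff 3)
  P2 vs C: payoffs [4, 4, 2] → best response X/Y (payoff 4)
Mutual best responses: (C,X), (C,Y) → Nash equilibria.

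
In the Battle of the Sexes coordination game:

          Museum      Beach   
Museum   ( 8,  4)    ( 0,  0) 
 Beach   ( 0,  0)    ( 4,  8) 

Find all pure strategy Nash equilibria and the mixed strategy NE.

Pure NE: (Museum, Museum) and (Beach, Beach); Mixed NE: p = 0.6667, q = 0.3333

Work:
Check pure NE:
(Museum, Museum): (8, 4) - no unilateral deviation beneficial
(Beach, Beach): (4, 8) - no unilateral deviation beneficial
Mixed NE: P1 plays Museum with p = 0.6667, P2 plays Museum with q = 0.3333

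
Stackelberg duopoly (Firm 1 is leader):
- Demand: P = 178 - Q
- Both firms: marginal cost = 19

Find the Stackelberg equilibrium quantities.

q₁* (leader) = 79.5, q₂* (follower) = 39.75

Work:
Follower's reaction: q₂ = (a - c - q₁)/2
Leader substitutes: π₁ = q₁·(a - q₁ - (a-c-q₁)/2 - c)
FOC: q₁* = (178 - 19)/2 = 79.50
Then: q₂* = (178 - 19 - 79.5)/2 = 39.75
Leader has first-mover advantage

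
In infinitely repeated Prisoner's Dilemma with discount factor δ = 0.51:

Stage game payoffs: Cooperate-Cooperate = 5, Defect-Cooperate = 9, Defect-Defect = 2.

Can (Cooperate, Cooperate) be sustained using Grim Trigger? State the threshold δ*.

δ* = 0.5714; since δ = 0.51 < 0.5714, cooperation cannot be sustained

Work:
For Grim Trigger:
Cooperate forever: 5/(1-δ)
Defect then punished: 9 + 2·δ/(1-δ)
Need: 5/(1-δ) ≥ 9 + 2·δ/(1-δ)
Solving: δ ≥ (T-R)/(T-P) = (9-5)/(9-2) = 0.5714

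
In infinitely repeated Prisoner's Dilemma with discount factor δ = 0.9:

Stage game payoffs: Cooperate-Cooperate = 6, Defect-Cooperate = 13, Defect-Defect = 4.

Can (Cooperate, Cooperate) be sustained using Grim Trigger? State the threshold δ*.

δ* = 0.7778; since δ = 0.9 ≥ 0.7778, cooperation can be sustained

Work:
For Grim Trigger:
Cooperate forever: 6/(1-δ)
Defect then punished: 13 + 4·δ/(1-δ)
Need: 6/(1-δ) ≥ 13 + 4·δ/(1-δ)
Solving: δ ≥ (T-R)/(T-P) = (13-6)/(13-4) = 0.7778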